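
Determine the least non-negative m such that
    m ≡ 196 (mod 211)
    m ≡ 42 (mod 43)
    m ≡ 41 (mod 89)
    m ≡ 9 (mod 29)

7117015

Combine the congruences pairwise.
From m ≡ 196 (mod 211) write m = 196 + 211t. Substituting into m ≡ 42 (mod 43) gives 211t ≡ 18 (mod 43), and since 39⁻¹ ≡ 32 (mod 43), t ≡ 17. Hence m ≡ 196 + 211·17 = 3783 (mod 9073).
From m ≡ 3783 (mod 9073) write m = 3783 + 9073t. Substituting into m ≡ 41 (mod 89) gives 9073t ≡ 85 (mod 89), and since 84⁻¹ ≡ 71 (mod 89), t ≡ 72. Hence m ≡ 3783 + 9073·72 = 657039 (mod 807497).
From m ≡ 657039 (mod 807497) write m = 657039 + 807497t. Substituting into m ≡ 9 (mod 29) gives 807497t ≡ 23 (mod 29), and since 21⁻¹ ≡ 18 (mod 29), t ≡ 8. Hence m ≡ 657039 + 807497·8 = 7117015 (mod 23417413).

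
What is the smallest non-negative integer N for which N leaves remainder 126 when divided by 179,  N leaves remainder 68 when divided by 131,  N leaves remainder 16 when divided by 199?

4649651

The moduli are pairwise coprime; M = 179·131·199 = 4666351.
M/179 = 26069; 26069 ≡ 114 (mod 179); 114·11 ≡ 1, so inverse 11.
M/131 = 35621; 35621 ≡ 120 (mod 131); 120·119 ≡ 1, so inverse 119.
M/199 = 23449; 23449 ≡ 166 (mod 199); 166·6 ≡ 1, so inverse 6.
N ≡ 126·26069·11 + 68·35621·119 + 16·23449·6 = 326627870.
326627870 mod 4666351 = 4649651.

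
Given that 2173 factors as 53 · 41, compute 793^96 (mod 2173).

Mod 53: 793 ≡ 51; by Fermat, exponent reduces to 96 mod 52 = 44; 51^44 ≡ 47 (mod 53).
Mod 41: 793 ≡ 14; by Fermat, exponent reduces to 96 mod 40 = 16; 14^16 ≡ 1 (mod 41).
Combine by CRT: x ≡ 47 (mod 53), x ≡ 1 (mod 41) ⇒ x ≡ 206 (mod 2173).

206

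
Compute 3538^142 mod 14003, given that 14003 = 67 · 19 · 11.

Mod 67: 3538 ≡ 54; by Fermat, exponent reduces to 142 mod 66 = 10; 54^10 ≡ 39 (mod 67).
Mod 19: 3538 ≡ 4; by Fermat, exponent reduces to 142 mod 18 = 16; 4^16 ≡ 6 (mod 19).
Mod 11: 3538 ≡ 7; by Fermat, exponent reduces to 142 mod 10 = 2; 7^2 ≡ 5 (mod 11).
Combine by CRT: x ≡ 39 (mod 67), x ≡ 6 (mod 19), x ≡ 5 (mod 11) ⇒ x ≡ 709 (mod 14003).

709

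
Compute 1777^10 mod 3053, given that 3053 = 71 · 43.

314

Mod 71: 1777 ≡ 2; 2^10 ≡ 30 (mod 71).
Mod 43: 1777 ≡ 14; 14^10 ≡ 13 (mod 43).
Combine by CRT: x ≡ 30 (mod 71), x ≡ 13 (mod 43) ⇒ x ≡ 314 (mod 3053).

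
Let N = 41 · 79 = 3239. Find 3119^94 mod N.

Mod 41: 3119 ≡ 3; by Fermat, exponent reduces to 94 mod 40 = 14; 3^14 ≡ 32 (mod 41).
Mod 79: 3119 ≡ 38; by Fermat, exponent reduces to 94 mod 78 = 16; 38^16 ≡ 46 (mod 79).
Combine by CRT: x ≡ 32 (mod 41), x ≡ 46 (mod 79) ⇒ x ≡ 2574 (mod 3239).

2574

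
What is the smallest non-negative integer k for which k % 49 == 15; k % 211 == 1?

From k ≡ 15 (mod 49) write k = 15 + 49t. Substituting into k ≡ 1 (mod 211) gives 49t ≡ 197 (mod 211), and since 49⁻¹ ≡ 56 (mod 211), t ≡ 60. Hence k ≡ 15 + 49·60 = 2955 (mod 10339).

2955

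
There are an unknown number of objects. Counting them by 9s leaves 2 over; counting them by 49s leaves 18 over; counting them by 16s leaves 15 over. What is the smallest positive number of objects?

3791

From N ≡ 2 (mod 9) write N = 2 + 9t. Substituting into N ≡ 18 (mod 49) gives 9t ≡ 16 (mod 49), and since 9⁻¹ ≡ 11 (mod 49), t ≡ 29. Hence N ≡ 2 + 9·29 = 263 (mod 441).
From N ≡ 263 (mod 441) write N = 263 + 441t. Substituting into N ≡ 15 (mod 16) gives 441t ≡ 8 (mod 16), and since 9⁻¹ ≡ 9 (mod 16), t ≡ 8. Hence N ≡ 263 + 441·8 = 3791 (mod 7056).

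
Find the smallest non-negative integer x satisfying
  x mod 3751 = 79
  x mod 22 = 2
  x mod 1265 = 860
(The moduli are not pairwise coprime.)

41340

Combine the congruences pairwise.
gcd(3751, 22) = 11 and 11 | (2 − 79), so the pair is consistent; merging gives x ≡ 3830 (mod 7502), where 7502 = lcm(3751, 22).
gcd(7502, 1265) = 11 and 11 | (860 − 3830), so the pair is consistent; merging gives x ≡ 41340 (mod 862730), where 862730 = lcm(7502, 1265).
The solution is unique modulo lcm(3751, 22, 1265) = 862730.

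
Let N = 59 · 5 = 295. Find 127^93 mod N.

87

Mod 59: 127 ≡ 9; by Fermat, exponent reduces to 93 mod 58 = 35; 9^35 ≡ 28 (mod 59).
Mod 5: 127 ≡ 2; by Fermat, exponent reduces to 93 mod 4 = 1; 2^1 ≡ 2 (mod 5).
Combine by CRT: x ≡ 28 (mod 59), x ≡ 2 (mod 5) ⇒ x ≡ 87 (mod 295).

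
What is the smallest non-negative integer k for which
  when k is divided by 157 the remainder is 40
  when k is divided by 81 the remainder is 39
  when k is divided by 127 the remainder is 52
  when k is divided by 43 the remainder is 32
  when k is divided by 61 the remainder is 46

From k ≡ 40 (mod 157) write k = 40 + 157t. Substituting into k ≡ 39 (mod 81) gives 157t ≡ 80 (mod 81), and since 76⁻¹ ≡ 16 (mod 81), t ≡ 65. Hence k ≡ 40 + 157·65 = 10245 (mod 12717).
From k ≡ 10245 (mod 12717) write k = 10245 + 12717t. Substituting into k ≡ 52 (mod 127) gives 12717t ≡ 94 (mod 127), and since 17⁻¹ ≡ 15 (mod 127), t ≡ 13. Hence k ≡ 10245 + 12717·13 = 175566 (mod 1615059).
From k ≡ 175566 (mod 1615059) write k = 175566 + 1615059t. Substituting into k ≡ 32 (mod 43) gives 1615059t ≡ 35 (mod 43), and since 22⁻¹ ≡ 2 (mod 43), t ≡ 27. Hence k ≡ 175566 + 1615059·27 = 43782159 (mod 69447537).
From k ≡ 43782159 (mod 69447537) write k = 43782159 + 69447537t. Substituting into k ≡ 46 (mod 61) gives 69447537t ≡ 27 (mod 61), and since 13⁻¹ ≡ 47 (mod 61), t ≡ 49. Hence k ≡ 43782159 + 69447537·49 = 3446711472 (mod 4236299757).

3446711472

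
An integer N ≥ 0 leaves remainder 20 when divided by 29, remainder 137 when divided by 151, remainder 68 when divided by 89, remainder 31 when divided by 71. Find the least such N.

4106884

The moduli are pairwise coprime; M = 29·151·89·71 = 27670901.
M/29 = 954169; 954169 ≡ 11 (mod 29); 11·8 ≡ 1, so inverse 8.
M/151 = 183251; 183251 ≡ 88 (mod 151); 88·139 ≡ 1, so inverse 139.
M/89 = 310909; 310909 ≡ 32 (mod 89); 32·64 ≡ 1, so inverse 64.
M/71 = 389731; 389731 ≡ 12 (mod 71); 12·6 ≡ 1, so inverse 6.
N ≡ 20·954169·8 + 137·183251·139 + 68·310909·64 + 31·389731·6 = 5067881767.
5067881767 mod 27670901 = 4106884.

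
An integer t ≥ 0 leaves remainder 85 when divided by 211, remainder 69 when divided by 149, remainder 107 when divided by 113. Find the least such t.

The moduli are pairwise coprime; N = 211·149·113 = 3552607.
N/211 = 16837; 16837 ≡ 168 (mod 211); 168·157 ≡ 1, so inverse 157.
N/149 = 23843; 23843 ≡ 3 (mod 149); 3·50 ≡ 1, so inverse 50.
N/113 = 31439; 31439 ≡ 25 (mod 113); 25·104 ≡ 1, so inverse 104.
t ≡ 85·16837·157 + 69·23843·50 + 107·31439·104 = 656801307.
656801307 mod 3552607 = 3121619.

3121619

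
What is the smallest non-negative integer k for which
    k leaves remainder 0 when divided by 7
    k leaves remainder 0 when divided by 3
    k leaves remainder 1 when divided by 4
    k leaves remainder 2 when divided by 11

189

The moduli are pairwise coprime; N = 7·3·4·11 = 924.
N/7 = 132; 132 ≡ 6 (mod 7); 6·6 ≡ 1, so inverse 6.
N/3 = 308; 308 ≡ 2 (mod 3); 2·2 ≡ 1, so inverse 2.
N/4 = 231; 231 ≡ 3 (mod 4); 3·3 ≡ 1, so inverse 3.
N/11 = 84; 84 ≡ 7 (mod 11); 7·8 ≡ 1, so inverse 8.
k ≡ 0·132·6 + 0·308·2 + 1·231·3 + 2·84·8 = 2037.
2037 mod 924 = 189.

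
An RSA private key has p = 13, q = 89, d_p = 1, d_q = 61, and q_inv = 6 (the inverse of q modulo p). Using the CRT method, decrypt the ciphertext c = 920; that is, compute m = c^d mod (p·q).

608

m₁ = c^(d_p) mod p: c ≡ 10 (mod 13), and 10^1 mod 13 = 10.
m₂ = c^(d_q) mod q: c ≡ 30 (mod 89), and 30^61 mod 89 = 74.
h = q_inv·(m₁ − m₂) mod p = 6·(10 − 74) mod 13 = 6.
m = m₂ + h·q = 74 + 6·89 = 608.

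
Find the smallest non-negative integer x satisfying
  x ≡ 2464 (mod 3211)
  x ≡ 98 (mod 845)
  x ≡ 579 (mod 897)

gcd(3211, 845) = 169 and 169 | (98 − 2464), so the pair is consistent; merging gives x ≡ 15308 (mod 16055), where 16055 = lcm(3211, 845).
gcd(16055, 897) = 13 and 13 | (579 − 15308), so the pair is consistent; merging gives x ≡ 240078 (mod 1107795), where 1107795 = lcm(16055, 897).
The solution is unique modulo lcm(3211, 845, 897) = 1107795.

240078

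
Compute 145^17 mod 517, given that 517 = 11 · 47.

Mod 11: 145 ≡ 2; by Fermat, exponent reduces to 17 mod 10 = 7; 2^7 ≡ 7 (mod 11).
Mod 47: 145 ≡ 4; 4^17 ≡ 27 (mod 47).
Combine by CRT: x ≡ 7 (mod 11), x ≡ 27 (mod 47) ⇒ x ≡ 403 (mod 517).

403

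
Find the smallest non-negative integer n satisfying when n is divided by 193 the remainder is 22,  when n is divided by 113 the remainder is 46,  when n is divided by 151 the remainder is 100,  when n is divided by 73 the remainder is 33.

From n ≡ 22 (mod 193) write n = 22 + 193t. Substituting into n ≡ 46 (mod 113) gives 193t ≡ 24 (mod 113), and since 80⁻¹ ≡ 89 (mod 113), t ≡ 102. Hence n ≡ 22 + 193·102 = 19708 (mod 21809).
From n ≡ 19708 (mod 21809) write n = 19708 + 21809t. Substituting into n ≡ 100 (mod 151) gives 21809t ≡ 22 (mod 151), and since 65⁻¹ ≡ 79 (mod 151), t ≡ 77. Hence n ≡ 19708 + 21809·77 = 1699001 (mod 3293159).
From n ≡ 1699001 (mod 3293159) write n = 1699001 + 3293159t. Substituting into n ≡ 33 (mod 73) gives 3293159t ≡ 34 (mod 73), and since 56⁻¹ ≡ 30 (mod 73), t ≡ 71. Hence n ≡ 1699001 + 3293159·71 = 235513290 (mod 240400607).

235513290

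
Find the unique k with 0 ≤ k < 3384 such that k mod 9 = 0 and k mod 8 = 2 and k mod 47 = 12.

The moduli are pairwise coprime; N = 9·8·47 = 3384.
N/9 = 376; 376 ≡ 7 (mod 9); 7·4 ≡ 1, so inverse 4.
N/8 = 423; 423 ≡ 7 (mod 8); 7·7 ≡ 1, so inverse 7.
N/47 = 72; 72 ≡ 25 (mod 47); 25·32 ≡ 1, so inverse 32.
k ≡ 0·376·4 + 2·423·7 + 12·72·32 = 33570.
33570 mod 3384 = 3114.

3114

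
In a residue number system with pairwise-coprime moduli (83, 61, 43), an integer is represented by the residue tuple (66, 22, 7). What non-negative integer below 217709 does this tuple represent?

The moduli are pairwise coprime; N = 83·61·43 = 217709.
N/83 = 2623; 2623 ≡ 50 (mod 83); 50·5 ≡ 1, so inverse 5.
N/61 = 3569; 3569 ≡ 31 (mod 61); 31·2 ≡ 1, so inverse 2.
N/43 = 5063; 5063 ≡ 32 (mod 43); 32·39 ≡ 1, so inverse 39.
x ≡ 66·2623·5 + 22·3569·2 + 7·5063·39 = 2404825.
2404825 mod 217709 = 10026.

10026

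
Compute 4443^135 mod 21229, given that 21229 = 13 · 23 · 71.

Mod 13: 4443 ≡ 10; by Fermat, exponent reduces to 135 mod 12 = 3; 10^3 ≡ 12 (mod 13).
Mod 23: 4443 ≡ 4; by Fermat, exponent reduces to 135 mod 22 = 3; 4^3 ≡ 18 (mod 23).
Mod 71: 4443 ≡ 41; by Fermat, exponent reduces to 135 mod 70 = 65; 41^65 ≡ 23 (mod 71).
Combine by CRT: x ≡ 12 (mod 13), x ≡ 18 (mod 23), x ≡ 23 (mod 71) ⇒ x ≡ 662 (mod 21229).

662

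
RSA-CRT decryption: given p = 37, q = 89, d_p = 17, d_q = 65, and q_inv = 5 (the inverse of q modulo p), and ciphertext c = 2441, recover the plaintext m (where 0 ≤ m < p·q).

3144

m₁ = c^(d_p) mod p: c ≡ 36 (mod 37), and 36^17 mod 37 = 36.
m₂ = c^(d_q) mod q: c ≡ 38 (mod 89), and 38^65 mod 89 = 29.
h = q_inv·(m₁ − m₂) mod p = 5·(36 − 29) mod 37 = 35.
m = m₂ + h·q = 29 + 35·89 = 3144.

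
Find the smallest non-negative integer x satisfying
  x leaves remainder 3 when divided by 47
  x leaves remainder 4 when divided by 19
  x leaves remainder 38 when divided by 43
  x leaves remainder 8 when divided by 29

The moduli are pairwise coprime; N = 47·19·43·29 = 1113571.
N/47 = 23693; 23693 ≡ 5 (mod 47); 5·19 ≡ 1, so inverse 19.
N/19 = 58609; 58609 ≡ 13 (mod 19); 13·3 ≡ 1, so inverse 3.
N/43 = 25897; 25897 ≡ 11 (mod 43); 11·4 ≡ 1, so inverse 4.
N/29 = 38399; 38399 ≡ 3 (mod 29); 3·10 ≡ 1, so inverse 10.
x ≡ 3·23693·19 + 4·58609·3 + 38·25897·4 + 8·38399·10 = 9062073.
9062073 mod 1113571 = 153505.

153505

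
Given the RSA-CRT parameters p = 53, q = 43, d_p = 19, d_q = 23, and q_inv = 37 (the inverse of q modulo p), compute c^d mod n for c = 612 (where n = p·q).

m₁ = c^(d_p) mod p: c ≡ 29 (mod 53), and 29^19 mod 53 = 25.
m₂ = c^(d_q) mod q: c ≡ 10 (mod 43), and 10^23 mod 43 = 14.
h = q_inv·(m₁ − m₂) mod p = 37·(25 − 14) mod 53 = 36.
m = m₂ + h·q = 14 + 36·43 = 1562.

1562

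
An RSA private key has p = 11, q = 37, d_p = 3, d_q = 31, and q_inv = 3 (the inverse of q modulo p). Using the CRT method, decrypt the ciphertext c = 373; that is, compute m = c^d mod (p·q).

m₁ = c^(d_p) mod p: c ≡ 10 (mod 11), and 10^3 mod 11 = 10.
m₂ = c^(d_q) mod q: c ≡ 3 (mod 37), and 3^31 mod 37 = 30.
h = q_inv·(m₁ − m₂) mod p = 3·(10 − 30) mod 11 = 6.
m = m₂ + h·q = 30 + 6·37 = 252.

252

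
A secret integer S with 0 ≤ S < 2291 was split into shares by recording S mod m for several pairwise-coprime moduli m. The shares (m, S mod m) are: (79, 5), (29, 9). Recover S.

Combine the congruences pairwise.
From S ≡ 5 (mod 79) write S = 5 + 79t. Substituting into S ≡ 9 (mod 29) gives 79t ≡ 4 (mod 29), and since 21⁻¹ ≡ 18 (mod 29), t ≡ 14. Hence S ≡ 5 + 79·14 = 1111 (mod 2291).

1111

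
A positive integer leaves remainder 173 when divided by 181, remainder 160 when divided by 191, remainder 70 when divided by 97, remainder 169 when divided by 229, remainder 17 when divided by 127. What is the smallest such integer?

4195630310

The moduli are pairwise coprime; N = 181·191·97·229·127 = 97526554121.
N/181 = 538820741; 538820741 ≡ 31 (mod 181); 31·146 ≡ 1, so inverse 146.
N/191 = 510610231; 510610231 ≡ 190 (mod 191); 190·190 ≡ 1, so inverse 190.
N/97 = 1005428393; 1005428393 ≡ 16 (mod 97); 16·91 ≡ 1, so inverse 91.
N/229 = 425880149; 425880149 ≡ 147 (mod 229); 147·148 ≡ 1, so inverse 148.
N/127 = 767925623; 767925623 ≡ 57 (mod 127); 57·78 ≡ 1, so inverse 78.
x ≡ 173·538820741·146 + 160·510610231·190 + 70·1005428393·91 + 169·425880149·148 + 17·767925623·78 = 47207047824874.
47207047824874 mod 97526554121 = 4195630310.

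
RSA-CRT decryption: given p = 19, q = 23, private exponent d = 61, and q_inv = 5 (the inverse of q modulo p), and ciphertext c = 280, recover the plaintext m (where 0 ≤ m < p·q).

d_p = d mod (p−1) = 61 mod 18 = 7; d_q = d mod (q−1) = 17.
m₁ = c^(d_p) mod p: c ≡ 14 (mod 19), and 14^7 mod 19 = 3.
m₂ = c^(d_q) mod q: c ≡ 4 (mod 23), and 4^17 mod 23 = 2.
h = q_inv·(m₁ − m₂) mod p = 5·(3 − 2) mod 19 = 5.
m = m₂ + h·q = 2 + 5·23 = 117.

117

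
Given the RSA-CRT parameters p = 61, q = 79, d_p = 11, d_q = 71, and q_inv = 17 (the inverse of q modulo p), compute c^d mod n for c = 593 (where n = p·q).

m₁ = c^(d_p) mod p: c ≡ 44 (mod 61), and 44^11 mod 61 = 6.
m₂ = c^(d_q) mod q: c ≡ 40 (mod 79), and 40^71 mod 79 = 49.
h = q_inv·(m₁ − m₂) mod p = 17·(6 − 49) mod 61 = 1.
m = m₂ + h·q = 49 + 1·79 = 128.

128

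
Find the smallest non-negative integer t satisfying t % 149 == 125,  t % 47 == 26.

2658

From t ≡ 125 (mod 149) write t = 125 + 149s. Substituting into t ≡ 26 (mod 47) gives 149s ≡ 42 (mod 47), and since 8⁻¹ ≡ 6 (mod 47), s ≡ 17. Hence t ≡ 125 + 149·17 = 2658 (mod 7003).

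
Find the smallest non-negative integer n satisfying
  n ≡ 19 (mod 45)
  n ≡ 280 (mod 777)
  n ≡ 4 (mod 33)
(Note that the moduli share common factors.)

gcd(45, 777) = 3 and 3 | (280 − 19), so the pair is consistent; merging gives n ≡ 9604 (mod 11655), where 11655 = lcm(45, 777).
gcd(11655, 33) = 3 and 3 | (4 − 9604), so the pair is consistent; merging gives n ≡ 79534 (mod 128205), where 128205 = lcm(11655, 33).
The solution is unique modulo lcm(45, 777, 33) = 128205.

79534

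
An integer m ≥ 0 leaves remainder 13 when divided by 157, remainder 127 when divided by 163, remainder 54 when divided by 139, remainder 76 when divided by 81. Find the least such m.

42861955

From m ≡ 13 (mod 157) write m = 13 + 157t. Substituting into m ≡ 127 (mod 163) gives 157t ≡ 114 (mod 163), and since 157⁻¹ ≡ 27 (mod 163), t ≡ 144. Hence m ≡ 13 + 157·144 = 22621 (mod 25591).
From m ≡ 22621 (mod 25591) write m = 22621 + 25591t. Substituting into m ≡ 54 (mod 139) gives 25591t ≡ 90 (mod 139), and since 15⁻¹ ≡ 102 (mod 139), t ≡ 6. Hence m ≡ 22621 + 25591·6 = 176167 (mod 3557149).
From m ≡ 176167 (mod 3557149) write m = 176167 + 3557149t. Substituting into m ≡ 76 (mod 81) gives 3557149t ≡ 3 (mod 81), and since 34⁻¹ ≡ 31 (mod 81), t ≡ 12. Hence m ≡ 176167 + 3557149·12 = 42861955 (mod 288129069).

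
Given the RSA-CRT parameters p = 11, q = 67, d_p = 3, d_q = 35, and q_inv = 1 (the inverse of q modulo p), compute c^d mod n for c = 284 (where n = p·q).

m₁ = c^(d_p) mod p: c ≡ 9 (mod 11), and 9^3 mod 11 = 3.
m₂ = c^(d_q) mod q: c ≡ 16 (mod 67), and 16^35 mod 67 = 55.
h = q_inv·(m₁ − m₂) mod p = 1·(3 − 55) mod 11 = 3.
m = m₂ + h·q = 55 + 3·67 = 256.

256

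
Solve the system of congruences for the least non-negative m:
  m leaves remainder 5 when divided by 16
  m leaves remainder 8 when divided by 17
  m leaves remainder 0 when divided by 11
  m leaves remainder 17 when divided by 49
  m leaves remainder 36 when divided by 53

2445509

From m ≡ 5 (mod 16) write m = 5 + 16t. Substituting into m ≡ 8 (mod 17) gives 16t ≡ 3 (mod 17), and since 16⁻¹ ≡ 16 (mod 17), t ≡ 14. Hence m ≡ 5 + 16·14 = 229 (mod 272).
From m ≡ 229 (mod 272) write m = 229 + 272t. Substituting into m ≡ 0 (mod 11) gives 272t ≡ 2 (mod 11), and since 8⁻¹ ≡ 7 (mod 11), t ≡ 3. Hence m ≡ 229 + 272·3 = 1045 (mod 2992).
From m ≡ 1045 (mod 2992) write m = 1045 + 2992t. Substituting into m ≡ 17 (mod 49) gives 2992t ≡ 1 (mod 49), and since 3⁻¹ ≡ 33 (mod 49), t ≡ 33. Hence m ≡ 1045 + 2992·33 = 99781 (mod 146608).
From m ≡ 99781 (mod 146608) write m = 99781 + 146608t. Substituting into m ≡ 36 (mod 53) gives 146608t ≡ 1 (mod 53), and since 10⁻¹ ≡ 16 (mod 53), t ≡ 16. Hence m ≡ 99781 + 146608·16 = 2445509 (mod 7770224).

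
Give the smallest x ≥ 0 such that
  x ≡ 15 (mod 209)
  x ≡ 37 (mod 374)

3777

Combine the congruences pairwise.
gcd(209, 374) = 11 and 11 | (37 − 15), so the pair is consistent; merging gives x ≡ 3777 (mod 7106), where 7106 = lcm(209, 374).
The solution is unique modulo lcm(209, 374) = 7106.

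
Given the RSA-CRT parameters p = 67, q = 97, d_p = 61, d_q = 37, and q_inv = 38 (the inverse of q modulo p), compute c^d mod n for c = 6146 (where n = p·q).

132

m₁ = c^(d_p) mod p: c ≡ 49 (mod 67), and 49^61 mod 67 = 65.
m₂ = c^(d_q) mod q: c ≡ 35 (mod 97), and 35^37 mod 97 = 35.
h = q_inv·(m₁ − m₂) mod p = 38·(65 − 35) mod 67 = 1.
m = m₂ + h·q = 35 + 1·97 = 132.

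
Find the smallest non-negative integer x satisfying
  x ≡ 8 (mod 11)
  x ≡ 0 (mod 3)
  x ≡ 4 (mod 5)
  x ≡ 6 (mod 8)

294

Combine the congruences pairwise.
From x ≡ 8 (mod 11) write x = 8 + 11t. Substituting into x ≡ 0 (mod 3) gives 11t ≡ 1 (mod 3), and since 2⁻¹ ≡ 2 (mod 3), t ≡ 2. Hence x ≡ 8 + 11·2 = 30 (mod 33).
From x ≡ 30 (mod 33) write x = 30 + 33t. Substituting into x ≡ 4 (mod 5) gives 33t ≡ 4 (mod 5), and since 3⁻¹ ≡ 2 (mod 5), t ≡ 3. Hence x ≡ 30 + 33·3 = 129 (mod 165).
From x ≡ 129 (mod 165) write x = 129 + 165t. Substituting into x ≡ 6 (mod 8) gives 165t ≡ 5 (mod 8), and since 5⁻¹ ≡ 5 (mod 8), t ≡ 1. Hence x ≡ 129 + 165·1 = 294 (mod 1320).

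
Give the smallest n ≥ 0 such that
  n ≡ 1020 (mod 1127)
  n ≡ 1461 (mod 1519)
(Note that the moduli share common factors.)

30322

Combine the congruences pairwise.
gcd(1127, 1519) = 49 and 49 | (1461 − 1020), so the pair is consistent; merging gives n ≡ 30322 (mod 34937), where 34937 = lcm(1127, 1519).
The solution is unique modulo lcm(1127, 1519) = 34937.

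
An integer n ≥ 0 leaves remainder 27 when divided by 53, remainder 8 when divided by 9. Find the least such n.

80

From n ≡ 27 (mod 53) write n = 27 + 53t. Substituting into n ≡ 8 (mod 9) gives 53t ≡ 8 (mod 9), and since 8⁻¹ ≡ 8 (mod 9), t ≡ 1. Hence n ≡ 27 + 53·1 = 80 (mod 477).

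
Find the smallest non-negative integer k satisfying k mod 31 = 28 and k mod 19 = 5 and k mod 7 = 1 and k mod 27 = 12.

The moduli are pairwise coprime; N = 31·19·7·27 = 111321.
N/31 = 3591; 3591 ≡ 26 (mod 31); 26·6 ≡ 1, so inverse 6.
N/19 = 5859; 5859 ≡ 7 (mod 19); 7·11 ≡ 1, so inverse 11.
N/7 = 15903; 15903 ≡ 6 (mod 7); 6·6 ≡ 1, so inverse 6.
N/27 = 4123; 4123 ≡ 19 (mod 27); 19·10 ≡ 1, so inverse 10.
k ≡ 28·3591·6 + 5·5859·11 + 1·15903·6 + 12·4123·10 = 1515711.
1515711 mod 111321 = 68538.

68538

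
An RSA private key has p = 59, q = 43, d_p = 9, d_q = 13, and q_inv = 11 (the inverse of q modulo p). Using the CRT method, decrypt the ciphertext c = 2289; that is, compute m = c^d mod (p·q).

m₁ = c^(d_p) mod p: c ≡ 47 (mod 59), and 47^9 mod 59 = 43.
m₂ = c^(d_q) mod q: c ≡ 10 (mod 43), and 10^13 mod 43 = 38.
h = q_inv·(m₁ − m₂) mod p = 11·(43 − 38) mod 59 = 55.
m = m₂ + h·q = 38 + 55·43 = 2403.

2403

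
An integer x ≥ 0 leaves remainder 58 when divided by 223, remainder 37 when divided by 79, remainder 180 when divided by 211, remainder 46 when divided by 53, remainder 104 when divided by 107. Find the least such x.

The moduli are pairwise coprime; N = 223·79·211·53·107 = 21080167477.
N/223 = 94529899; 94529899 ≡ 199 (mod 223); 199·65 ≡ 1, so inverse 65.
N/79 = 266837563; 266837563 ≡ 53 (mod 79); 53·3 ≡ 1, so inverse 3.
N/211 = 99906007; 99906007 ≡ 39 (mod 211); 39·92 ≡ 1, so inverse 92.
N/53 = 397739009; 397739009 ≡ 32 (mod 53); 32·5 ≡ 1, so inverse 5.
N/107 = 197010911; 197010911 ≡ 50 (mod 107); 50·15 ≡ 1, so inverse 15.
x ≡ 58·94529899·65 + 37·266837563·3 + 180·99906007·92 + 46·397739009·5 + 104·197010911·15 = 2439257157873.
2439257157873 mod 21080167477 = 15037898018.

15037898018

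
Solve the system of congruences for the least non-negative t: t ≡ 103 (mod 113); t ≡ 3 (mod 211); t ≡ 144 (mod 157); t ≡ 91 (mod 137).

331161971

From t ≡ 103 (mod 113) write t = 103 + 113s. Substituting into t ≡ 3 (mod 211) gives 113s ≡ 111 (mod 211), and since 113⁻¹ ≡ 183 (mod 211), s ≡ 57. Hence t ≡ 103 + 113·57 = 6544 (mod 23843).
From t ≡ 6544 (mod 23843) write t = 6544 + 23843s. Substituting into t ≡ 144 (mod 157) gives 23843s ≡ 37 (mod 157), and since 136⁻¹ ≡ 142 (mod 157), s ≡ 73. Hence t ≡ 6544 + 23843·73 = 1747083 (mod 3743351).
From t ≡ 1747083 (mod 3743351) write t = 1747083 + 3743351s. Substituting into t ≡ 91 (mod 137) gives 3743351s ≡ 32 (mod 137), and since 100⁻¹ ≡ 37 (mod 137), s ≡ 88. Hence t ≡ 1747083 + 3743351·88 = 331161971 (mod 512839087).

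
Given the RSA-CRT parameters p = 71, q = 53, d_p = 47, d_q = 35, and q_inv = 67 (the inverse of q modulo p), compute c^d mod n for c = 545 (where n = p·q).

m₁ = c^(d_p) mod p: c ≡ 48 (mod 71), and 48^47 mod 71 = 20.
m₂ = c^(d_q) mod q: c ≡ 15 (mod 53), and 15^35 mod 53 = 16.
h = q_inv·(m₁ − m₂) mod p = 67·(20 − 16) mod 71 = 55.
m = m₂ + h·q = 16 + 55·53 = 2931.

2931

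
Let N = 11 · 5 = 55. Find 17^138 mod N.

Mod 11: 17 ≡ 6; by Fermat, exponent reduces to 138 mod 10 = 8; 6^8 ≡ 4 (mod 11).
Mod 5: 17 ≡ 2; by Fermat, exponent reduces to 138 mod 4 = 2; 2^2 ≡ 4 (mod 5).
Combine by CRT: x ≡ 4 (mod 11), x ≡ 4 (mod 5) ⇒ x ≡ 4 (mod 55).

4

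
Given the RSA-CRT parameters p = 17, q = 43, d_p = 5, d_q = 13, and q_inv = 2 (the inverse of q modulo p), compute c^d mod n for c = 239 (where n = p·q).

m₁ = c^(d_p) mod p: c ≡ 1 (mod 17), and 1^5 mod 17 = 1.
m₂ = c^(d_q) mod q: c ≡ 24 (mod 43), and 24^13 mod 43 = 23.
h = q_inv·(m₁ − m₂) mod p = 2·(1 − 23) mod 17 = 7.
m = m₂ + h·q = 23 + 7·43 = 324.

324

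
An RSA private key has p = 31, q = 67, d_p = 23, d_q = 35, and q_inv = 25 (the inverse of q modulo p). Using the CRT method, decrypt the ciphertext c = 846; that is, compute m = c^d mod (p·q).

m₁ = c^(d_p) mod p: c ≡ 9 (mod 31), and 9^23 mod 31 = 28.
m₂ = c^(d_q) mod q: c ≡ 42 (mod 67), and 42^35 mod 67 = 45.
h = q_inv·(m₁ − m₂) mod p = 25·(28 − 45) mod 31 = 9.
m = m₂ + h·q = 45 + 9·67 = 648.

648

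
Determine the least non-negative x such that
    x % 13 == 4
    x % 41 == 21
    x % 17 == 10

4736

The moduli are pairwise coprime; N = 13·41·17 = 9061.
N/13 = 697; 697 ≡ 8 (mod 13); 8·5 ≡ 1, so inverse 5.
N/41 = 221; 221 ≡ 16 (mod 41); 16·18 ≡ 1, so inverse 18.
N/17 = 533; 533 ≡ 6 (mod 17); 6·3 ≡ 1, so inverse 3.
x ≡ 4·697·5 + 21·221·18 + 10·533·3 = 113468.
113468 mod 9061 = 4736.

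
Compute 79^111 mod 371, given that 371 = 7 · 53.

330

Mod 7: 79 ≡ 2; by Fermat, exponent reduces to 111 mod 6 = 3; 2^3 ≡ 1 (mod 7).
Mod 53: 79 ≡ 26; by Fermat, exponent reduces to 111 mod 52 = 7; 26^7 ≡ 12 (mod 53).
Combine by CRT: x ≡ 1 (mod 7), x ≡ 12 (mod 53) ⇒ x ≡ 330 (mod 371).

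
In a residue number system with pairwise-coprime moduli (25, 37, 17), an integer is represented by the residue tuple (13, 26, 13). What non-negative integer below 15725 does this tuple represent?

4688

The moduli are pairwise coprime; N = 25·37·17 = 15725.
N/25 = 629; 629 ≡ 4 (mod 25); 4·19 ≡ 1, so inverse 19.
N/37 = 425; 425 ≡ 18 (mod 37); 18·35 ≡ 1, so inverse 35.
N/17 = 925; 925 ≡ 7 (mod 17); 7·5 ≡ 1, so inverse 5.
x ≡ 13·629·19 + 26·425·35 + 13·925·5 = 602238.
602238 mod 15725 = 4688.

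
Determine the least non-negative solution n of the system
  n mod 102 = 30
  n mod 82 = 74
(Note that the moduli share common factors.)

gcd(102, 82) = 2 and 2 | (74 − 30), so the pair is consistent; merging gives n ≡ 3600 (mod 4182), where 4182 = lcm(102, 82).
The solution is unique modulo lcm(102, 82) = 4182.

3600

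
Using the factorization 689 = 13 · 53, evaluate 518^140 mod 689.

Mod 13: 518 ≡ 11; by Fermat, exponent reduces to 140 mod 12 = 8; 11^8 ≡ 9 (mod 13).
Mod 53: 518 ≡ 41; by Fermat, exponent reduces to 140 mod 52 = 36; 41^36 ≡ 44 (mod 53).
Combine by CRT: x ≡ 9 (mod 13), x ≡ 44 (mod 53) ⇒ x ≡ 256 (mod 689).

256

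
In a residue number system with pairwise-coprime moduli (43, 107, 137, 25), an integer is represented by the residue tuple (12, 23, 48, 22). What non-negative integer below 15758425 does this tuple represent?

6305747

The moduli are pairwise coprime; N = 43·107·137·25 = 15758425.
N/43 = 366475; 366475 ≡ 29 (mod 43); 29·3 ≡ 1, so inverse 3.
N/107 = 147275; 147275 ≡ 43 (mod 107); 43·5 ≡ 1, so inverse 5.
N/137 = 115025; 115025 ≡ 82 (mod 137); 82·132 ≡ 1, so inverse 132.
N/25 = 630337; 630337 ≡ 12 (mod 25); 12·23 ≡ 1, so inverse 23.
x ≡ 12·366475·3 + 23·147275·5 + 48·115025·132 + 22·630337·23 = 1077878647.
1077878647 mod 15758425 = 6305747.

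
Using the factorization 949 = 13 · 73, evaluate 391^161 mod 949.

Mod 13: 391 ≡ 1; by Fermat, exponent reduces to 161 mod 12 = 5; 1^5 ≡ 1 (mod 13).
Mod 73: 391 ≡ 26; by Fermat, exponent reduces to 161 mod 72 = 17; 26^17 ≡ 13 (mod 73).
Combine by CRT: x ≡ 1 (mod 13), x ≡ 13 (mod 73) ⇒ x ≡ 378 (mod 949).

378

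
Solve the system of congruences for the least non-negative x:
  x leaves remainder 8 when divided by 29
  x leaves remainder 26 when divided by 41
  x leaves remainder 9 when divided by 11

559

The moduli are pairwise coprime; N = 29·41·11 = 13079.
N/29 = 451; 451 ≡ 16 (mod 29); 16·20 ≡ 1, so inverse 20.
N/41 = 319; 319 ≡ 32 (mod 41); 32·9 ≡ 1, so inverse 9.
N/11 = 1189; 1189 ≡ 1 (mod 11), inverse 1.
x ≡ 8·451·20 + 26·319·9 + 9·1189·1 = 157507.
157507 mod 13079 = 559.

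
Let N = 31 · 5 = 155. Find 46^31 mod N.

Mod 31: 46 ≡ 15; by Fermat, exponent reduces to 31 mod 30 = 1; 15^1 ≡ 15 (mod 31).
Mod 5: 46 ≡ 1; by Fermat, exponent reduces to 31 mod 4 = 3; 1^3 ≡ 1 (mod 5).
Combine by CRT: x ≡ 15 (mod 31), x ≡ 1 (mod 5) ⇒ x ≡ 46 (mod 155).

46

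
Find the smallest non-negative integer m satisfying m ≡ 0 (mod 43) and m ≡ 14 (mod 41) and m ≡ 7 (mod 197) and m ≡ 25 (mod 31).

From m ≡ 0 (mod 43) write m = 0 + 43t. Substituting into m ≡ 14 (mod 41) gives 43t ≡ 14 (mod 41), and since 2⁻¹ ≡ 21 (mod 41), t ≡ 7. Hence m ≡ 0 + 43·7 = 301 (mod 1763).
From m ≡ 301 (mod 1763) write m = 301 + 1763t. Substituting into m ≡ 7 (mod 197) gives 1763t ≡ 100 (mod 197), and since 187⁻¹ ≡ 59 (mod 197), t ≡ 187. Hence m ≡ 301 + 1763·187 = 329982 (mod 347311).
From m ≡ 329982 (mod 347311) write m = 329982 + 347311t. Substituting into m ≡ 25 (mod 31) gives 347311t ≡ 7 (mod 31), and since 18⁻¹ ≡ 19 (mod 31), t ≡ 9. Hence m ≡ 329982 + 347311·9 = 3455781 (mod 10766641).

3455781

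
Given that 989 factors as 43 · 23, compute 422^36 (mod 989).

Mod 43: 422 ≡ 35; 35^36 ≡ 35 (mod 43).
Mod 23: 422 ≡ 8; by Fermat, exponent reduces to 36 mod 22 = 14; 8^14 ≡ 6 (mod 23).
Combine by CRT: x ≡ 35 (mod 43), x ≡ 6 (mod 23) ⇒ x ≡ 121 (mod 989).

121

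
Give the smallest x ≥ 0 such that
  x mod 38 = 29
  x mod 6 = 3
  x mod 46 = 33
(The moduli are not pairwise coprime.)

gcd(38, 6) = 2 and 2 | (3 − 29), so the pair is consistent; merging gives x ≡ 105 (mod 114), where 114 = lcm(38, 6).
gcd(114, 46) = 2 and 2 | (33 − 105), so the pair is consistent; merging gives x ≡ 447 (mod 2622), where 2622 = lcm(114, 46).
The solution is unique modulo lcm(38, 6, 46) = 2622.

447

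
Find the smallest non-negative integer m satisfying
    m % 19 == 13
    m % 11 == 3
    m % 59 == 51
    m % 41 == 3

The moduli are pairwise coprime; N = 19·11·59·41 = 505571.
N/19 = 26609; 26609 ≡ 9 (mod 19); 9·17 ≡ 1, so inverse 17.
N/11 = 45961; 45961 ≡ 3 (mod 11); 3·4 ≡ 1, so inverse 4.
N/59 = 8569; 8569 ≡ 14 (mod 59); 14·38 ≡ 1, so inverse 38.
N/41 = 12331; 12331 ≡ 31 (mod 41); 31·4 ≡ 1, so inverse 4.
m ≡ 13·26609·17 + 3·45961·4 + 51·8569·38 + 3·12331·4 = 23186815.
23186815 mod 505571 = 436120.

436120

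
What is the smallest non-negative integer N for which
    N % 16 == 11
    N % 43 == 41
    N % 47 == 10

11995

From N ≡ 11 (mod 16) write N = 11 + 16t. Substituting into N ≡ 41 (mod 43) gives 16t ≡ 30 (mod 43), and since 16⁻¹ ≡ 35 (mod 43), t ≡ 18. Hence N ≡ 11 + 16·18 = 299 (mod 688).
From N ≡ 299 (mod 688) write N = 299 + 688t. Substituting into N ≡ 10 (mod 47) gives 688t ≡ 40 (mod 47), and since 30⁻¹ ≡ 11 (mod 47), t ≡ 17. Hence N ≡ 299 + 688·17 = 11995 (mod 32336).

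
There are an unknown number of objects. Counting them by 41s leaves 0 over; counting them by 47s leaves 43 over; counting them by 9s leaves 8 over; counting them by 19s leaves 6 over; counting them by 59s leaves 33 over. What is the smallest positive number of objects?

14103098

From N ≡ 0 (mod 41) write N = 0 + 41t. Substituting into N ≡ 43 (mod 47) gives 41t ≡ 43 (mod 47), and since 41⁻¹ ≡ 39 (mod 47), t ≡ 32. Hence N ≡ 0 + 41·32 = 1312 (mod 1927).
From N ≡ 1312 (mod 1927) write N = 1312 + 1927t. Substituting into N ≡ 8 (mod 9) gives 1927t ≡ 1 (mod 9), and since 1⁻¹ ≡ 1 (mod 9), t ≡ 1. Hence N ≡ 1312 + 1927·1 = 3239 (mod 17343).
From N ≡ 3239 (mod 17343) write N = 3239 + 17343t. Substituting into N ≡ 6 (mod 19) gives 17343t ≡ 16 (mod 19), and since 15⁻¹ ≡ 14 (mod 19), t ≡ 15. Hence N ≡ 3239 + 17343·15 = 263384 (mod 329517).
From N ≡ 263384 (mod 329517) write N = 263384 + 329517t. Substituting into N ≡ 33 (mod 59) gives 329517t ≡ 25 (mod 59), and since 2⁻¹ ≡ 30 (mod 59), t ≡ 42. Hence N ≡ 263384 + 329517·42 = 14103098 (mod 19441503).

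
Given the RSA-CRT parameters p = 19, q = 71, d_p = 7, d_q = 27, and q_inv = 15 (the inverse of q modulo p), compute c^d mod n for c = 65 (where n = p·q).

m₁ = c^(d_p) mod p: c ≡ 8 (mod 19), and 8^7 mod 19 = 8.
m₂ = c^(d_q) mod q: c ≡ 65 (mod 71), and 65^27 mod 71 = 55.
h = q_inv·(m₁ − m₂) mod p = 15·(8 − 55) mod 19 = 17.
m = m₂ + h·q = 55 + 17·71 = 1262.

1262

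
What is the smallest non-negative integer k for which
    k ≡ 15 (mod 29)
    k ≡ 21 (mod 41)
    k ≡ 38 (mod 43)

48155

The moduli are pairwise coprime; N = 29·41·43 = 51127.
N/29 = 1763; 1763 ≡ 23 (mod 29); 23·24 ≡ 1, so inverse 24.
N/41 = 1247; 1247 ≡ 17 (mod 41); 17·29 ≡ 1, so inverse 29.
N/43 = 1189; 1189 ≡ 28 (mod 43); 28·20 ≡ 1, so inverse 20.
k ≡ 15·1763·24 + 21·1247·29 + 38·1189·20 = 2297743.
2297743 mod 51127 = 48155.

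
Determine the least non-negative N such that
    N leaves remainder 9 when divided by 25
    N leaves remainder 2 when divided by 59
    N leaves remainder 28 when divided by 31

11684

From N ≡ 9 (mod 25) write N = 9 + 25t. Substituting into N ≡ 2 (mod 59) gives 25t ≡ 52 (mod 59), and since 25⁻¹ ≡ 26 (mod 59), t ≡ 54. Hence N ≡ 9 + 25·54 = 1359 (mod 1475).
From N ≡ 1359 (mod 1475) write N = 1359 + 1475t. Substituting into N ≡ 28 (mod 31) gives 1475t ≡ 2 (mod 31), and since 18⁻¹ ≡ 19 (mod 31), t ≡ 7. Hence N ≡ 1359 + 1475·7 = 11684 (mod 45725).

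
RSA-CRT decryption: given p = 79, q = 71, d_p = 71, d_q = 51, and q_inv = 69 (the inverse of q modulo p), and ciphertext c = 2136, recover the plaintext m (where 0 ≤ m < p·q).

m₁ = c^(d_p) mod p: c ≡ 3 (mod 79), and 3^71 mod 79 = 60.
m₂ = c^(d_q) mod q: c ≡ 6 (mod 71), and 6^51 mod 71 = 38.
h = q_inv·(m₁ − m₂) mod p = 69·(60 − 38) mod 79 = 17.
m = m₂ + h·q = 38 + 17·71 = 1245.

1245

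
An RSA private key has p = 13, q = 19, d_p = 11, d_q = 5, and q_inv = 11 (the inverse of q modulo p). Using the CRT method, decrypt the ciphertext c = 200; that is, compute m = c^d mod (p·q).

60

m₁ = c^(d_p) mod p: c ≡ 5 (mod 13), and 5^11 mod 13 = 8.
m₂ = c^(d_q) mod q: c ≡ 10 (mod 19), and 10^5 mod 19 = 3.
h = q_inv·(m₁ − m₂) mod p = 11·(8 − 3) mod 13 = 3.
m = m₂ + h·q = 3 + 3·19 = 60.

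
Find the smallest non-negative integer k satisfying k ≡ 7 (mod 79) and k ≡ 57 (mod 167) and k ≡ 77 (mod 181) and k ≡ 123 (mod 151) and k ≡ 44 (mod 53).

The moduli are pairwise coprime; N = 79·167·181·151·53 = 19110627799.
N/79 = 241906681; 241906681 ≡ 70 (mod 79); 70·35 ≡ 1, so inverse 35.
N/167 = 114434897; 114434897 ≡ 151 (mod 167); 151·73 ≡ 1, so inverse 73.
N/181 = 105583579; 105583579 ≡ 125 (mod 181); 125·42 ≡ 1, so inverse 42.
N/151 = 126560449; 126560449 ≡ 101 (mod 151); 101·3 ≡ 1, so inverse 3.
N/53 = 360577883; 360577883 ≡ 15 (mod 53); 15·46 ≡ 1, so inverse 46.
k ≡ 7·241906681·35 + 57·114434897·73 + 77·105583579·42 + 123·126560449·3 + 44·360577883·46 = 1653398478621.
1653398478621 mod 19110627799 = 9884487907.

9884487907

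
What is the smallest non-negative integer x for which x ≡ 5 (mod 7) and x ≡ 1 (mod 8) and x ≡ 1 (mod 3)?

The moduli are pairwise coprime; N = 7·8·3 = 168.
N/7 = 24; 24 ≡ 3 (mod 7); 3·5 ≡ 1, so inverse 5.
N/8 = 21; 21 ≡ 5 (mod 8); 5·5 ≡ 1, so inverse 5.
N/3 = 56; 56 ≡ 2 (mod 3); 2·2 ≡ 1, so inverse 2.
x ≡ 5·24·5 + 1·21·5 + 1·56·2 = 817.
817 mod 168 = 145.

145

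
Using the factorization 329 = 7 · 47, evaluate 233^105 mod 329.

127

Mod 7: 233 ≡ 2; by Fermat, exponent reduces to 105 mod 6 = 3; 2^3 ≡ 1 (mod 7).
Mod 47: 233 ≡ 45; by Fermat, exponent reduces to 105 mod 46 = 13; 45^13 ≡ 33 (mod 47).
Combine by CRT: x ≡ 1 (mod 7), x ≡ 33 (mod 47) ⇒ x ≡ 127 (mod 329).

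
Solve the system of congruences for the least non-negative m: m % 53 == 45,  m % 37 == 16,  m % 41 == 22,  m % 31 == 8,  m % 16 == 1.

The moduli are pairwise coprime; N = 53·37·41·31·16 = 39878896.
N/53 = 752432; 752432 ≡ 44 (mod 53); 44·47 ≡ 1, so inverse 47.
N/37 = 1077808; 1077808 ≡ 35 (mod 37); 35·18 ≡ 1, so inverse 18.
N/41 = 972656; 972656 ≡ 13 (mod 41); 13·19 ≡ 1, so inverse 19.
N/31 = 1286416; 1286416 ≡ 9 (mod 31); 9·7 ≡ 1, so inverse 7.
N/16 = 2492431; 2492431 ≡ 15 (mod 16); 15·15 ≡ 1, so inverse 15.
m ≡ 45·752432·47 + 16·1077808·18 + 22·972656·19 + 8·1286416·7 + 1·2492431·15 = 2417798353.
2417798353 mod 39878896 = 25064593.

25064593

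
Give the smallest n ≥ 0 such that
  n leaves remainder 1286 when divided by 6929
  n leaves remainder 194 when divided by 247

Combine the congruences pairwise.
gcd(6929, 247) = 13 and 13 | (194 − 1286), so the pair is consistent; merging gives n ≡ 77505 (mod 131651), where 131651 = lcm(6929, 247).
The solution is unique modulo lcm(6929, 247) = 131651.

77505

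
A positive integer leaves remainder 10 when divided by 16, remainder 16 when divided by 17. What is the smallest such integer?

186

Combine the congruences pairwise.
From a ≡ 10 (mod 16) write a = 10 + 16t. Substituting into a ≡ 16 (mod 17) gives 16t ≡ 6 (mod 17), and since 16⁻¹ ≡ 16 (mod 17), t ≡ 11. Hence a ≡ 10 + 16·11 = 186 (mod 272).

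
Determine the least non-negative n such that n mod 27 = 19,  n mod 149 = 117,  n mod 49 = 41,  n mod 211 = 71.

The moduli are pairwise coprime; M = 27·149·49·211 = 41593797.
M/27 = 1540511; 1540511 ≡ 26 (mod 27); 26·26 ≡ 1, so inverse 26.
M/149 = 279153; 279153 ≡ 76 (mod 149); 76·100 ≡ 1, so inverse 100.
M/49 = 848853; 848853 ≡ 26 (mod 49); 26·17 ≡ 1, so inverse 17.
M/211 = 197127; 197127 ≡ 53 (mod 211); 53·4 ≡ 1, so inverse 4.
n ≡ 19·1540511·26 + 117·279153·100 + 41·848853·17 + 71·197127·4 = 4674737143.
4674737143 mod 41593797 = 16231879.

16231879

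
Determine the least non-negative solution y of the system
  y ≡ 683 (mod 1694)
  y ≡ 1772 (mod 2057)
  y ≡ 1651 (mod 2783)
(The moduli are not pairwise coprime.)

gcd(1694, 2057) = 121 and 121 | (1772 − 683), so the pair is consistent; merging gives y ≡ 24399 (mod 28798), where 28798 = lcm(1694, 2057).
gcd(28798, 2783) = 121 and 121 | (1651 − 24399), so the pair is consistent; merging gives y ≡ 341177 (mod 662354), where 662354 = lcm(28798, 2783).
The solution is unique modulo lcm(1694, 2057, 2783) = 662354.

341177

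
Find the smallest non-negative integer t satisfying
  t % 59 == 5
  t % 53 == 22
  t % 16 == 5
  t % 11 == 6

243557

From t ≡ 5 (mod 59) write t = 5 + 59s. Substituting into t ≡ 22 (mod 53) gives 59s ≡ 17 (mod 53), and since 6⁻¹ ≡ 9 (mod 53), s ≡ 47. Hence t ≡ 5 + 59·47 = 2778 (mod 3127).
From t ≡ 2778 (mod 3127) write t = 2778 + 3127s. Substituting into t ≡ 5 (mod 16) gives 3127s ≡ 11 (mod 16), and since 7⁻¹ ≡ 7 (mod 16), s ≡ 13. Hence t ≡ 2778 + 3127·13 = 43429 (mod 50032).
From t ≡ 43429 (mod 50032) write t = 43429 + 50032s. Substituting into t ≡ 6 (mod 11) gives 50032s ≡ 5 (mod 11), and since 4⁻¹ ≡ 3 (mod 11), s ≡ 4. Hence t ≡ 43429 + 50032·4 = 243557 (mod 550352).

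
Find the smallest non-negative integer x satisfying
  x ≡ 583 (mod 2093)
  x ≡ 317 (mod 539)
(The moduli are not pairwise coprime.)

98954

gcd(2093, 539) = 7 and 7 | (317 − 583), so the pair is consistent; merging gives x ≡ 98954 (mod 161161), where 161161 = lcm(2093, 539).
The solution is unique modulo lcm(2093, 539) = 161161.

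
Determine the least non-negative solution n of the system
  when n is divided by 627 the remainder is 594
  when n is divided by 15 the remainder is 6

1221

gcd(627, 15) = 3 and 3 | (6 − 594), so the pair is consistent; merging gives n ≡ 1221 (mod 3135), where 3135 = lcm(627, 15).
The solution is unique modulo lcm(627, 15) = 3135.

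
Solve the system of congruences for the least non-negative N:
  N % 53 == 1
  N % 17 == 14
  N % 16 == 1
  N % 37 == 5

Combine the congruences pairwise.
From N ≡ 1 (mod 53) write N = 1 + 53t. Substituting into N ≡ 14 (mod 17) gives 53t ≡ 13 (mod 17), and since 2⁻¹ ≡ 9 (mod 17), t ≡ 15. Hence N ≡ 1 + 53·15 = 796 (mod 901).
From N ≡ 796 (mod 901) write N = 796 + 901t. Substituting into N ≡ 1 (mod 16) gives 901t ≡ 5 (mod 16), and since 5⁻¹ ≡ 13 (mod 16), t ≡ 1. Hence N ≡ 796 + 901·1 = 1697 (mod 14416).
From N ≡ 1697 (mod 14416) write N = 1697 + 14416t. Substituting into N ≡ 5 (mod 37) gives 14416t ≡ 10 (mod 37), and since 23⁻¹ ≡ 29 (mod 37), t ≡ 31. Hence N ≡ 1697 + 14416·31 = 448593 (mod 533392).

448593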